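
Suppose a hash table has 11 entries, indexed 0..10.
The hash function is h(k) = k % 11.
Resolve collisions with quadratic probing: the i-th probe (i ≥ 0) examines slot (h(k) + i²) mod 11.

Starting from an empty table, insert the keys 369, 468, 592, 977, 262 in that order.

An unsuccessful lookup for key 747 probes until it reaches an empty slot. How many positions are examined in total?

369 hashes to 6; slot 6 is free => place at 6.
468 hashes to 6; 6 taken => place at 7.
592 hashes to 9; slot 9 is free => place at 9.
977 hashes to 9; 9 taken => place at 10.
262 hashes to 9; 9,10 taken => place at 2.
Table: [—, —, 262, —, —, —, 369, 468, —, 592, 977]
Lookup 747: h=10, probe 10,0 → slot 0 empty, not found.

2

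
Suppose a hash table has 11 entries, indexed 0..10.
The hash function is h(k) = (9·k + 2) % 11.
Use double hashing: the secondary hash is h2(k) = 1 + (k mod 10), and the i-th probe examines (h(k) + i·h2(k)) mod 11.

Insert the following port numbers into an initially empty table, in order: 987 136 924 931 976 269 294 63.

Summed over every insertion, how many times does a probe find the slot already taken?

987 hashes to 8; slot 8 is free → place at 8.
136 hashes to 5; slot 5 is free → place at 5.
924 hashes to 2; slot 2 is free → place at 2.
931 hashes to 10; slot 10 is free → place at 10.
976 hashes to 8, h2=7; 8 taken → place at 4.
269 hashes to 3; slot 3 is free → place at 3.
294 hashes to 8, h2=5; 8,2 taken → place at 7.
63 hashes to 8, h2=4; 8 taken → place at 1.
Table: [_, 63, 924, 269, 976, 136, _, 294, 987, _, 931]

4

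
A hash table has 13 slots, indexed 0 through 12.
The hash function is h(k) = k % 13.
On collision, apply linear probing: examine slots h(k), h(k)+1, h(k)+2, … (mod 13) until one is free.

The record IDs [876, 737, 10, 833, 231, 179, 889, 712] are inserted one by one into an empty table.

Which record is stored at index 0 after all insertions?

712

876: h=5 => slot 5
737: h=9 => slot 9
10: h=10 => slot 10
833: h=1 => slot 1
231: h=10, probe 10,11 => slot 11
179: h=10, probe 10,11,12 => slot 12
889: h=5, probe 5,6 => slot 6
712: h=10, probe 10,11,12,0 => slot 0
Table: [712, 833, _, _, _, 876, 889, _, _, 737, 10, 231, 179]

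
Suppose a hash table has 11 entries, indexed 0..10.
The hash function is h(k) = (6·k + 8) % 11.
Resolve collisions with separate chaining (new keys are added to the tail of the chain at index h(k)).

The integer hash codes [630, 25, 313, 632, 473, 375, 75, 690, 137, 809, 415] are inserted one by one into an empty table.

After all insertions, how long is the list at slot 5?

Insert 630: h=4, bucket 4 empty -> new chain.
Insert 25: h=4, bucket 4 nonempty -> append to chain.
Insert 313: h=5, bucket 5 empty -> new chain.
Insert 632: h=5, bucket 5 nonempty -> append to chain.
Insert 473: h=8, bucket 8 empty -> new chain.
Insert 375: h=3, bucket 3 empty -> new chain.
Insert 75: h=7, bucket 7 empty -> new chain.
Insert 690: h=1, bucket 1 empty -> new chain.
Insert 137: h=5, bucket 5 nonempty -> append to chain.
Insert 809: h=0, bucket 0 empty -> new chain.
Insert 415: h=1, bucket 1 nonempty -> append to chain.
Final buckets:
0: 809
1: 690 -> 415
2: _
3: 375
4: 630 -> 25
5: 313 -> 632 -> 137
6: _
7: 75
8: 473
9: _
10: _

3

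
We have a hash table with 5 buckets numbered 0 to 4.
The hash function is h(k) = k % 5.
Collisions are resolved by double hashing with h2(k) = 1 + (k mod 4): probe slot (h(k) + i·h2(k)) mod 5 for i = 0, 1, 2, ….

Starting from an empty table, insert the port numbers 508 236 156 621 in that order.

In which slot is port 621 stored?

0

508: h=3 → slot 3
236: h=1 → slot 1
156: h=1, h2=1, probe 1,2 → slot 2
621: h=1, h2=2, probe 1,3,0 → slot 0
Table: [621, 236, 156, 508, .]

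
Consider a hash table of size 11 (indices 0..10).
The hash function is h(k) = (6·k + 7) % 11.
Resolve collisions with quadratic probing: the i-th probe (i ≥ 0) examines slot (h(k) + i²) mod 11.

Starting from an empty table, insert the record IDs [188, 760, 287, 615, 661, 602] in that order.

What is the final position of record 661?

188: h=2 → slot 2
760: h=2, probe 2,3 → slot 3
287: h=2, probe 2,3,6 → slot 6
615: h=1 → slot 1
661: h=2, probe 2,3,6,0 → slot 0
602: h=0, probe 0,1,4 → slot 4
Table: [661, 615, 188, 760, 602, ∅, 287, ∅, ∅, ∅, ∅]

0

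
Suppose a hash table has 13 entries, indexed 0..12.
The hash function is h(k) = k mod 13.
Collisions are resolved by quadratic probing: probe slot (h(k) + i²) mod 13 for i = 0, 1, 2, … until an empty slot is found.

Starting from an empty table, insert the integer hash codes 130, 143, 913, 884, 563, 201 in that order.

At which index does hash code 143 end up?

1

Insert 130: h=0, slot 0 empty -> index 0.
Insert 143: h=0, slot 0 occupied -> index 1.
Insert 913: h=3, slot 3 empty -> index 3.
Insert 884: h=0, slots 0,1 occupied -> index 4.
Insert 563: h=4, slot 4 occupied -> index 5.
Insert 201: h=6, slot 6 empty -> index 6.
Table: [130, 143, ∅, 913, 884, 563, 201, ∅, ∅, ∅, ∅, ∅, ∅]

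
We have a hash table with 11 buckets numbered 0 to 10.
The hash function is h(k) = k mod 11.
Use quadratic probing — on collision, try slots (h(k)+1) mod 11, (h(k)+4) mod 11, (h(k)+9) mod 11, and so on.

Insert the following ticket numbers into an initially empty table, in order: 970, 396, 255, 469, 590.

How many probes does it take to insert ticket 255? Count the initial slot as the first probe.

970: h=2 => slot 2
396: h=0 => slot 0
255: h=2, probe 2,3 => slot 3
469: h=7 => slot 7
590: h=7, probe 7,8 => slot 8
Table: [396, _, 970, 255, _, _, _, 469, 590, _, _]

2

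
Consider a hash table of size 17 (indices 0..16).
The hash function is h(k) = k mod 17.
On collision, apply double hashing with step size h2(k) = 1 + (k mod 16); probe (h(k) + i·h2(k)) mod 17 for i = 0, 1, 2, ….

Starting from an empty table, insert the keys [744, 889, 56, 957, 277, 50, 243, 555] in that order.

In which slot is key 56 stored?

14

744 hashes to 13; slot 13 is free -> place at 13.
889 hashes to 5; slot 5 is free -> place at 5.
56 hashes to 5, h2=9; 5 taken -> place at 14.
957 hashes to 5, h2=14; 5 taken -> place at 2.
277 hashes to 5, h2=6; 5 taken -> place at 11.
50 hashes to 16; slot 16 is free -> place at 16.
243 hashes to 5, h2=4; 5 taken -> place at 9.
555 hashes to 11, h2=12; 11 taken -> place at 6.
Table: [-, -, 957, -, -, 889, 555, -, -, 243, -, 277, -, 744, 56, -, 50]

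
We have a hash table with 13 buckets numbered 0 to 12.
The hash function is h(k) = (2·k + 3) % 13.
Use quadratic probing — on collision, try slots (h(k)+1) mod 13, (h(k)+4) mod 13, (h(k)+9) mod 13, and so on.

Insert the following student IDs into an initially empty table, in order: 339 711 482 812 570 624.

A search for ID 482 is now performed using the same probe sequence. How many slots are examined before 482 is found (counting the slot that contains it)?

339: h=5 -> slot 5
711: h=8 -> slot 8
482: h=5, probe 5,6 -> slot 6
812: h=2 -> slot 2
570: h=12 -> slot 12
624: h=3 -> slot 3
Table: [., ., 812, 624, ., 339, 482, ., 711, ., ., ., 570]
Lookup 482: h=5, probe 5,6 → found at 6.

2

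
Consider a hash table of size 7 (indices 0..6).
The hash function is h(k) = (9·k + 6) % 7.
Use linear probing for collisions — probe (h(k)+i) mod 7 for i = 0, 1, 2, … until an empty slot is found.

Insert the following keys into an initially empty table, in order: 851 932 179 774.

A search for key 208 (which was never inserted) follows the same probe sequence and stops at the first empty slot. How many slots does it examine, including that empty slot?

3

Insert 851: h=0, slot 0 empty → index 0.
Insert 932: h=1, slot 1 empty → index 1.
Insert 179: h=0, slots 0,1 occupied → index 2.
Insert 774: h=0, slots 0,1,2 occupied → index 3.
Table: [851, 932, 179, 774, ∅, ∅, ∅]
Lookup 208: h=2, probe 2,3,4 → slot 4 empty, not found.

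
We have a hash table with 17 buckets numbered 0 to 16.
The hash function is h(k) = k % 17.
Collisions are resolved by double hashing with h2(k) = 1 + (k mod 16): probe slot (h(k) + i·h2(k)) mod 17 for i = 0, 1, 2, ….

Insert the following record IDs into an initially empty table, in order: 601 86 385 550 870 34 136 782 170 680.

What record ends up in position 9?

Insert 601: h=6, slot 6 empty => index 6.
Insert 86: h=1, slot 1 empty => index 1.
Insert 385: h=11, slot 11 empty => index 11.
Insert 550: h=6, h2=7, slot 6 occupied => index 13.
Insert 870: h=3, slot 3 empty => index 3.
Insert 34: h=0, slot 0 empty => index 0.
Insert 136: h=0, h2=9, slot 0 occupied => index 9.
Insert 782: h=0, h2=15, slot 0 occupied => index 15.
Insert 170: h=0, h2=11, slots 0,11 occupied => index 5.
Insert 680: h=0, h2=9, slots 0,9,1 occupied => index 10.
Table: [34, 86, _, 870, _, 170, 601, _, _, 136, 680, 385, _, 550, _, 782, _]

136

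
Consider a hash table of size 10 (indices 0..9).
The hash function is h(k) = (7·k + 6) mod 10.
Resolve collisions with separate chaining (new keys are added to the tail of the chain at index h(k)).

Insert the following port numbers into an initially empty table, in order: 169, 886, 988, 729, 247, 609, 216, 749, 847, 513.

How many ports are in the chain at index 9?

169 -> bucket 9
886 -> bucket 8
988 -> bucket 2
729 -> bucket 9 (collision)
247 -> bucket 5
609 -> bucket 9 (collision)
216 -> bucket 8 (collision)
749 -> bucket 9 (collision)
847 -> bucket 5 (collision)
513 -> bucket 7
Final buckets:
0: -
1: -
2: 988
3: -
4: -
5: 247 -> 847
6: -
7: 513
8: 886 -> 216
9: 169 -> 729 -> 609 -> 749

4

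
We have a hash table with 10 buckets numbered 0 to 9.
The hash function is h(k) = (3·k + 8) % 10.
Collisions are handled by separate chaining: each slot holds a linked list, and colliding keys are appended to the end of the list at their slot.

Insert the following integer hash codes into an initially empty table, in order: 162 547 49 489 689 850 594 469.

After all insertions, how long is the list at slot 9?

1

Insert 162: h=4, bucket 4 empty → new chain.
Insert 547: h=9, bucket 9 empty → new chain.
Insert 49: h=5, bucket 5 empty → new chain.
Insert 489: h=5, bucket 5 nonempty → append to chain.
Insert 689: h=5, bucket 5 nonempty → append to chain.
Insert 850: h=8, bucket 8 empty → new chain.
Insert 594: h=0, bucket 0 empty → new chain.
Insert 469: h=5, bucket 5 nonempty → append to chain.
Final buckets:
0: 594
1: —
2: —
3: —
4: 162
5: 49 -> 489 -> 689 -> 469
6: —
7: —
8: 850
9: 547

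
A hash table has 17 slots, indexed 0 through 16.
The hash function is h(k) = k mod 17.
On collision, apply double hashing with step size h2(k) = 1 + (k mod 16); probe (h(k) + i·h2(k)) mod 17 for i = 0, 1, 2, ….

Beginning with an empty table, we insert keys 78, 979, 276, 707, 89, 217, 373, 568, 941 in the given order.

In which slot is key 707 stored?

1

Insert 78: h=10, slot 10 empty => index 10.
Insert 979: h=10, h2=4, slot 10 occupied => index 14.
Insert 276: h=4, slot 4 empty => index 4.
Insert 707: h=10, h2=4, slots 10,14 occupied => index 1.
Insert 89: h=4, h2=10, slots 4,14 occupied => index 7.
Insert 217: h=13, slot 13 empty => index 13.
Insert 373: h=16, slot 16 empty => index 16.
Insert 568: h=7, h2=9, slots 7,16 occupied => index 8.
Insert 941: h=6, slot 6 empty => index 6.
Table: [., 707, ., ., 276, ., 941, 89, 568, ., 78, ., ., 217, 979, ., 373]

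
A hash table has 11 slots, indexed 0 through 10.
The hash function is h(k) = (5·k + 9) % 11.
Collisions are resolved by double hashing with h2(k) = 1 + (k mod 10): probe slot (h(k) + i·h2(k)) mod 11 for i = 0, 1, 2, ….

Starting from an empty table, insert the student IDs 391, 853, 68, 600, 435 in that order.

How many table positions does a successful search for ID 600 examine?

391: h=6 => slot 6
853: h=6, h2=4, probe 6,10 => slot 10
68: h=8 => slot 8
600: h=6, h2=1, probe 6,7 => slot 7
435: h=6, h2=6, probe 6,1 => slot 1
Table: [-, 435, -, -, -, -, 391, 600, 68, -, 853]
Lookup 600: h=6, h2=1, probe 6,7 → found at 7.

2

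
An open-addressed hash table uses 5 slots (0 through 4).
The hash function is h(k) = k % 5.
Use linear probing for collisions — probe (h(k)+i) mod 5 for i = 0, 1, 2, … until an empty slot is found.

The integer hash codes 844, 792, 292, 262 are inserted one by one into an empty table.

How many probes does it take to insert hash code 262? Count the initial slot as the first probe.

4

844: h=4 => slot 4
792: h=2 => slot 2
292: h=2, probe 2,3 => slot 3
262: h=2, probe 2,3,4,0 => slot 0
Table: [262, _, 792, 292, 844]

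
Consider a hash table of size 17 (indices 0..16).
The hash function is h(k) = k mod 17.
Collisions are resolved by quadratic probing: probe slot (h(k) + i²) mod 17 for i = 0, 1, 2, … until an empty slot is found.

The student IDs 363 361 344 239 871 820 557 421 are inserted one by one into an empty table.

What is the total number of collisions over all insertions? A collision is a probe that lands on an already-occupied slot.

9

Insert 363: h=6, slot 6 empty => index 6.
Insert 361: h=4, slot 4 empty => index 4.
Insert 344: h=4, slot 4 occupied => index 5.
Insert 239: h=1, slot 1 empty => index 1.
Insert 871: h=4, slots 4,5 occupied => index 8.
Insert 820: h=4, slots 4,5,8 occupied => index 13.
Insert 557: h=13, slot 13 occupied => index 14.
Insert 421: h=13, slots 13,14 occupied => index 0.
Table: [421, 239, _, _, 361, 344, 363, _, 871, _, _, _, _, 820, 557, _, _]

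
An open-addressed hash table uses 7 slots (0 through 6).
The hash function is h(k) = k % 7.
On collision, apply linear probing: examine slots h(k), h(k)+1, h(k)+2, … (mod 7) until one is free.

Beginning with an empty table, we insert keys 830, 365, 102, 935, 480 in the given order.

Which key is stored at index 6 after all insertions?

935

830: h=4 => slot 4
365: h=1 => slot 1
102: h=4, probe 4,5 => slot 5
935: h=4, probe 4,5,6 => slot 6
480: h=4, probe 4,5,6,0 => slot 0
Table: [480, 365, ∅, ∅, 830, 102, 935]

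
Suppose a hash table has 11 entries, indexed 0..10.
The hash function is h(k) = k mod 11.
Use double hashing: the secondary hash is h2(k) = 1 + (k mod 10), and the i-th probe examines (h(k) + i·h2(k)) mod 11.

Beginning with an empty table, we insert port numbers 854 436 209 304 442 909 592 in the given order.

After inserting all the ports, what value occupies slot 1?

304

854 hashes to 7; slot 7 is free -> place at 7.
436 hashes to 7, h2=7; 7 taken -> place at 3.
209 hashes to 0; slot 0 is free -> place at 0.
304 hashes to 7, h2=5; 7 taken -> place at 1.
442 hashes to 2; slot 2 is free -> place at 2.
909 hashes to 7, h2=10; 7 taken -> place at 6.
592 hashes to 9; slot 9 is free -> place at 9.
Table: [209, 304, 442, 436, ., ., 909, 854, ., 592, .]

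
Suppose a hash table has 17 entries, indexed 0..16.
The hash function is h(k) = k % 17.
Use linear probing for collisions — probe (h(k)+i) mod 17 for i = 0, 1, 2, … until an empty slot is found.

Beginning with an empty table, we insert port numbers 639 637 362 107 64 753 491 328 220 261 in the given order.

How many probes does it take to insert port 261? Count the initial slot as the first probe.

6

639: h=10 => slot 10
637: h=8 => slot 8
362: h=5 => slot 5
107: h=5, probe 5,6 => slot 6
64: h=13 => slot 13
753: h=5, probe 5,6,7 => slot 7
491: h=15 => slot 15
328: h=5, probe 5,6,7,8,9 => slot 9
220: h=16 => slot 16
261: h=6, probe 6,7,8,9,10,11 => slot 11
Table: [_, _, _, _, _, 362, 107, 753, 637, 328, 639, 261, _, 64, _, 491, 220]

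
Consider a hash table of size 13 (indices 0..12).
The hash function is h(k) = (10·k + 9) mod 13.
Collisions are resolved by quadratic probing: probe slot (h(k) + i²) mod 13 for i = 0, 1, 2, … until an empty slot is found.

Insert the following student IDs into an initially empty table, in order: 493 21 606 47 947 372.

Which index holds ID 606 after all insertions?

2

493 hashes to 12; slot 12 is free => place at 12.
21 hashes to 11; slot 11 is free => place at 11.
606 hashes to 11; 11,12 taken => place at 2.
47 hashes to 11; 11,12,2 taken => place at 7.
947 hashes to 2; 2 taken => place at 3.
372 hashes to 11; 11,12,2,7 taken => place at 1.
Table: [-, 372, 606, 947, -, -, -, 47, -, -, -, 21, 493]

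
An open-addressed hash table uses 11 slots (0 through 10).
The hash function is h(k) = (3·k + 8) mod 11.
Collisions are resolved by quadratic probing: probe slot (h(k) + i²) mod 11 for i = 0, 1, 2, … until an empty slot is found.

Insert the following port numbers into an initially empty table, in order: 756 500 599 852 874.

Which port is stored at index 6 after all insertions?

874

Insert 756: h=10, slot 10 empty => index 10.
Insert 500: h=1, slot 1 empty => index 1.
Insert 599: h=1, slot 1 occupied => index 2.
Insert 852: h=1, slots 1,2 occupied => index 5.
Insert 874: h=1, slots 1,2,5,10 occupied => index 6.
Table: [-, 500, 599, -, -, 852, 874, -, -, -, 756]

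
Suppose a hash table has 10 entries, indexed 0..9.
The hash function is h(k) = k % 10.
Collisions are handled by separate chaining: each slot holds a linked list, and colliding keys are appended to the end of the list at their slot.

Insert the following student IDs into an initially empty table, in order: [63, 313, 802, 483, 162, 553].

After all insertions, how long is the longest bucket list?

Insert 63: h=3, bucket 3 empty → new chain.
Insert 313: h=3, bucket 3 nonempty → append to chain.
Insert 802: h=2, bucket 2 empty → new chain.
Insert 483: h=3, bucket 3 nonempty → append to chain.
Insert 162: h=2, bucket 2 nonempty → append to chain.
Insert 553: h=3, bucket 3 nonempty → append to chain.
Final buckets:
0: ∅
1: ∅
2: 802 -> 162
3: 63 -> 313 -> 483 -> 553
4: ∅
5: ∅
6: ∅
7: ∅
8: ∅
9: ∅

4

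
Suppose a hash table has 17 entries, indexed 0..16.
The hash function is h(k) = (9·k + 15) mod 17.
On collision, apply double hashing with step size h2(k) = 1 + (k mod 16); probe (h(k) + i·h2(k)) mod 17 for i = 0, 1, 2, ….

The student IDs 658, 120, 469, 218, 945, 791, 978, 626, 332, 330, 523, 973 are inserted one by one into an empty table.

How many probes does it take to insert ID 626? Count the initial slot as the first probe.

658 hashes to 4; slot 4 is free -> place at 4.
120 hashes to 7; slot 7 is free -> place at 7.
469 hashes to 3; slot 3 is free -> place at 3.
218 hashes to 5; slot 5 is free -> place at 5.
945 hashes to 3, h2=2; 3,5,7 taken -> place at 9.
791 hashes to 11; slot 11 is free -> place at 11.
978 hashes to 11, h2=3; 11 taken -> place at 14.
626 hashes to 5, h2=3; 5 taken -> place at 8.
332 hashes to 11, h2=13; 11,7,3 taken -> place at 16.
330 hashes to 10; slot 10 is free -> place at 10.
523 hashes to 13; slot 13 is free -> place at 13.
973 hashes to 0; slot 0 is free -> place at 0.
Table: [973, _, _, 469, 658, 218, _, 120, 626, 945, 330, 791, _, 523, 978, _, 332]

2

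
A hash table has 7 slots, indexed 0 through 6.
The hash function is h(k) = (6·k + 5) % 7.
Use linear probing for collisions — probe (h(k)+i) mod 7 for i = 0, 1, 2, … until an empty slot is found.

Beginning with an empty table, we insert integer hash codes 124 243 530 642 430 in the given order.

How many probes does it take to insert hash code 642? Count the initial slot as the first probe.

4

124 hashes to 0; slot 0 is free -> place at 0.
243 hashes to 0; 0 taken -> place at 1.
530 hashes to 0; 0,1 taken -> place at 2.
642 hashes to 0; 0,1,2 taken -> place at 3.
430 hashes to 2; 2,3 taken -> place at 4.
Table: [124, 243, 530, 642, 430, ., .]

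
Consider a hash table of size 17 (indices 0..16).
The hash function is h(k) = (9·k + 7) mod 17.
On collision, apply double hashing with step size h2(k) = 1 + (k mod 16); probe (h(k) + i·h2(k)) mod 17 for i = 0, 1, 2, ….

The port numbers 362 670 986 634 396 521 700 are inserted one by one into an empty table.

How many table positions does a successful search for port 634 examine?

362 hashes to 1; slot 1 is free → place at 1.
670 hashes to 2; slot 2 is free → place at 2.
986 hashes to 7; slot 7 is free → place at 7.
634 hashes to 1, h2=11; 1 taken → place at 12.
396 hashes to 1, h2=13; 1 taken → place at 14.
521 hashes to 4; slot 4 is free → place at 4.
700 hashes to 0; slot 0 is free → place at 0.
Table: [700, 362, 670, —, 521, —, —, 986, —, —, —, —, 634, —, 396, —, —]
Lookup 634: h=1, h2=11, probe 1,12 → found at 12.

2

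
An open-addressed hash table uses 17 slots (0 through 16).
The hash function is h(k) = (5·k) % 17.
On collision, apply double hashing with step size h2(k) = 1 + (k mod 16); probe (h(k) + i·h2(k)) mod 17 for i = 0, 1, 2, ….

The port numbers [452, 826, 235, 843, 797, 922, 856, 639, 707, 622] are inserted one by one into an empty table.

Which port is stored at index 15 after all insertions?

452: h=16 → slot 16
826: h=16, h2=11, probe 16,10 → slot 10
235: h=2 → slot 2
843: h=16, h2=12, probe 16,11 → slot 11
797: h=7 → slot 7
922: h=3 → slot 3
856: h=13 → slot 13
639: h=16, h2=16, probe 16,15 → slot 15
707: h=16, h2=4, probe 16,3,7,11,15,2,6 → slot 6
622: h=16, h2=15, probe 16,14 → slot 14
Table: [∅, ∅, 235, 922, ∅, ∅, 707, 797, ∅, ∅, 826, 843, ∅, 856, 622, 639, 452]

639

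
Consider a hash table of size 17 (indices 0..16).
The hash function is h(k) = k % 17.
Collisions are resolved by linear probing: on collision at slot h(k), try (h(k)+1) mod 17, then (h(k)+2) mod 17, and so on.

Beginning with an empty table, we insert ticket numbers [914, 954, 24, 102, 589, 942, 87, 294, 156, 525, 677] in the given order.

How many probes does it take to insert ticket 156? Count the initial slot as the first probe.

914 hashes to 13; slot 13 is free → place at 13.
954 hashes to 2; slot 2 is free → place at 2.
24 hashes to 7; slot 7 is free → place at 7.
102 hashes to 0; slot 0 is free → place at 0.
589 hashes to 11; slot 11 is free → place at 11.
942 hashes to 7; 7 taken → place at 8.
87 hashes to 2; 2 taken → place at 3.
294 hashes to 5; slot 5 is free → place at 5.
156 hashes to 3; 3 taken → place at 4.
525 hashes to 15; slot 15 is free → place at 15.
677 hashes to 14; slot 14 is free → place at 14.
Table: [102, ∅, 954, 87, 156, 294, ∅, 24, 942, ∅, ∅, 589, ∅, 914, 677, 525, ∅]

2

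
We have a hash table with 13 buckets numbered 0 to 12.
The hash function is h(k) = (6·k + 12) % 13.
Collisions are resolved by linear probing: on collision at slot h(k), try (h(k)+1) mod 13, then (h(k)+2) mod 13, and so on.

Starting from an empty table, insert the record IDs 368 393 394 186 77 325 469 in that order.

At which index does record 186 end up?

12

Insert 368: h=10, slot 10 empty → index 10.
Insert 393: h=4, slot 4 empty → index 4.
Insert 394: h=10, slot 10 occupied → index 11.
Insert 186: h=10, slots 10,11 occupied → index 12.
Insert 77: h=6, slot 6 empty → index 6.
Insert 325: h=12, slot 12 occupied → index 0.
Insert 469: h=5, slot 5 empty → index 5.
Table: [325, —, —, —, 393, 469, 77, —, —, —, 368, 394, 186]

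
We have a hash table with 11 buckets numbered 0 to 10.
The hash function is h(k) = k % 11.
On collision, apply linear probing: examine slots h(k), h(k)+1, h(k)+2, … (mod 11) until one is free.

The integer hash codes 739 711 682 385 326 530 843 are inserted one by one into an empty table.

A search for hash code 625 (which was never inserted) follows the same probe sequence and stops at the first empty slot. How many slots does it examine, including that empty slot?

739 hashes to 2; slot 2 is free => place at 2.
711 hashes to 7; slot 7 is free => place at 7.
682 hashes to 0; slot 0 is free => place at 0.
385 hashes to 0; 0 taken => place at 1.
326 hashes to 7; 7 taken => place at 8.
530 hashes to 2; 2 taken => place at 3.
843 hashes to 7; 7,8 taken => place at 9.
Table: [682, 385, 739, 530, _, _, _, 711, 326, 843, _]
Lookup 625: h=9, probe 9,10 → slot 10 empty, not found.

2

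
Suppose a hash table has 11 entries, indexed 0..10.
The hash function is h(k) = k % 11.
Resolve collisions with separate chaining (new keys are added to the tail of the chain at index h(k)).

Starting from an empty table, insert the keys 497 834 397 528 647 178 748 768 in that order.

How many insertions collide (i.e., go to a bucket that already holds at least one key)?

497 → bucket 2
834 → bucket 9
397 → bucket 1
528 → bucket 0
647 → bucket 9 (collision)
178 → bucket 2 (collision)
748 → bucket 0 (collision)
768 → bucket 9 (collision)
Final buckets:
0: 528 -> 748
1: 397
2: 497 -> 178
3: ∅
4: ∅
5: ∅
6: ∅
7: ∅
8: ∅
9: 834 -> 647 -> 768
10: ∅

4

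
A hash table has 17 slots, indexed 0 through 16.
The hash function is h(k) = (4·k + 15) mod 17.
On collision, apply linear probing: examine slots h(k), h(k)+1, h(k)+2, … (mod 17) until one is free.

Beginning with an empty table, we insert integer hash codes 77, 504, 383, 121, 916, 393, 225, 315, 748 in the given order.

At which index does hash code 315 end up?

2

Insert 77: h=0, slot 0 empty → index 0.
Insert 504: h=8, slot 8 empty → index 8.
Insert 383: h=0, slot 0 occupied → index 1.
Insert 121: h=6, slot 6 empty → index 6.
Insert 916: h=7, slot 7 empty → index 7.
Insert 393: h=6, slots 6,7,8 occupied → index 9.
Insert 225: h=14, slot 14 empty → index 14.
Insert 315: h=0, slots 0,1 occupied → index 2.
Insert 748: h=15, slot 15 empty → index 15.
Table: [77, 383, 315, ∅, ∅, ∅, 121, 916, 504, 393, ∅, ∅, ∅, ∅, 225, 748, ∅]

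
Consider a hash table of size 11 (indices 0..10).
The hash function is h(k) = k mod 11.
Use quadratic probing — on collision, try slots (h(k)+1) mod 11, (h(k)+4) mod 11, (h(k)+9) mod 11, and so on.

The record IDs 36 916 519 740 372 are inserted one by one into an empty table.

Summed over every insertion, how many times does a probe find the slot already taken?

3

36 hashes to 3; slot 3 is free → place at 3.
916 hashes to 3; 3 taken → place at 4.
519 hashes to 2; slot 2 is free → place at 2.
740 hashes to 3; 3,4 taken → place at 7.
372 hashes to 9; slot 9 is free → place at 9.
Table: [—, —, 519, 36, 916, —, —, 740, —, 372, —]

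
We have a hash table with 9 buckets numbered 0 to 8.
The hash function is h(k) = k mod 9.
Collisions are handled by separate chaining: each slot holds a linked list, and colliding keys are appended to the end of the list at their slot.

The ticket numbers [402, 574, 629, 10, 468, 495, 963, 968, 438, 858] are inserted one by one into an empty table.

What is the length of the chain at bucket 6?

2

Insert 402: h=6, bucket 6 empty → new chain.
Insert 574: h=7, bucket 7 empty → new chain.
Insert 629: h=8, bucket 8 empty → new chain.
Insert 10: h=1, bucket 1 empty → new chain.
Insert 468: h=0, bucket 0 empty → new chain.
Insert 495: h=0, bucket 0 nonempty → append to chain.
Insert 963: h=0, bucket 0 nonempty → append to chain.
Insert 968: h=5, bucket 5 empty → new chain.
Insert 438: h=6, bucket 6 nonempty → append to chain.
Insert 858: h=3, bucket 3 empty → new chain.
Final buckets:
0: 468 -> 495 -> 963
1: 10
2: -
3: 858
4: -
5: 968
6: 402 -> 438
7: 574
8: 629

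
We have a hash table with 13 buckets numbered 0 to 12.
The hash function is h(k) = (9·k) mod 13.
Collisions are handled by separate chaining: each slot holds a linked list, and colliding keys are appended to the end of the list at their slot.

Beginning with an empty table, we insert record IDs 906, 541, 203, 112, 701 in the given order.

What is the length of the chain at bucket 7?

3

Insert 906: h=3, bucket 3 empty → new chain.
Insert 541: h=7, bucket 7 empty → new chain.
Insert 203: h=7, bucket 7 nonempty → append to chain.
Insert 112: h=7, bucket 7 nonempty → append to chain.
Insert 701: h=4, bucket 4 empty → new chain.
Final buckets:
0: .
1: .
2: .
3: 906
4: 701
5: .
6: .
7: 541 -> 203 -> 112
8: .
9: .
10: .
11: .
12: .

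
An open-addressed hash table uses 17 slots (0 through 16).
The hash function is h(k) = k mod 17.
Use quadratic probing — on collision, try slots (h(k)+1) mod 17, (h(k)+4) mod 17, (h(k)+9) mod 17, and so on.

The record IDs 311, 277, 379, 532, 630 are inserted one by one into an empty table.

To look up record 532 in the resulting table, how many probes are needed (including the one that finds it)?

4

Insert 311: h=5, slot 5 empty → index 5.
Insert 277: h=5, slot 5 occupied → index 6.
Insert 379: h=5, slots 5,6 occupied → index 9.
Insert 532: h=5, slots 5,6,9 occupied → index 14.
Insert 630: h=1, slot 1 empty → index 1.
Table: [∅, 630, ∅, ∅, ∅, 311, 277, ∅, ∅, 379, ∅, ∅, ∅, ∅, 532, ∅, ∅]
Lookup 532: h=5, probe 5,6,9,14 → found at 14.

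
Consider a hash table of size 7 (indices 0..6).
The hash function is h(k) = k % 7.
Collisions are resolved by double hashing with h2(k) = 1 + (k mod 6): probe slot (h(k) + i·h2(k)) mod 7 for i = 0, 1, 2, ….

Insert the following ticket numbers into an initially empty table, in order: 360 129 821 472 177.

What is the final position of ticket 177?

6

360 hashes to 3; slot 3 is free => place at 3.
129 hashes to 3, h2=4; 3 taken => place at 0.
821 hashes to 2; slot 2 is free => place at 2.
472 hashes to 3, h2=5; 3 taken => place at 1.
177 hashes to 2, h2=4; 2 taken => place at 6.
Table: [129, 472, 821, 360, —, —, 177]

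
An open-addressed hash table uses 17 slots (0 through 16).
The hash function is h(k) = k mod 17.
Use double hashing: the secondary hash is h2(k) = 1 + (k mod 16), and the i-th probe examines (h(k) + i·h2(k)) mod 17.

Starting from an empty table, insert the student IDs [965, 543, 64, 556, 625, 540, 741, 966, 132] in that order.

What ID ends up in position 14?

965 hashes to 13; slot 13 is free => place at 13.
543 hashes to 16; slot 16 is free => place at 16.
64 hashes to 13, h2=1; 13 taken => place at 14.
556 hashes to 12; slot 12 is free => place at 12.
625 hashes to 13, h2=2; 13 taken => place at 15.
540 hashes to 13, h2=13; 13 taken => place at 9.
741 hashes to 10; slot 10 is free => place at 10.
966 hashes to 14, h2=7; 14 taken => place at 4.
132 hashes to 13, h2=5; 13 taken => place at 1.
Table: [., 132, ., ., 966, ., ., ., ., 540, 741, ., 556, 965, 64, 625, 543]

64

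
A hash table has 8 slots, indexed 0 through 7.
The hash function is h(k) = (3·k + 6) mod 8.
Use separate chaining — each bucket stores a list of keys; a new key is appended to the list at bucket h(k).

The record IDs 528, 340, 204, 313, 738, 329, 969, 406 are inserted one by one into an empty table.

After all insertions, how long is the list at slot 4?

528 -> bucket 6
340 -> bucket 2
204 -> bucket 2 (collision)
313 -> bucket 1
738 -> bucket 4
329 -> bucket 1 (collision)
969 -> bucket 1 (collision)
406 -> bucket 0
Final buckets:
0: 406
1: 313 -> 329 -> 969
2: 340 -> 204
3: ∅
4: 738
5: ∅
6: 528
7: ∅

1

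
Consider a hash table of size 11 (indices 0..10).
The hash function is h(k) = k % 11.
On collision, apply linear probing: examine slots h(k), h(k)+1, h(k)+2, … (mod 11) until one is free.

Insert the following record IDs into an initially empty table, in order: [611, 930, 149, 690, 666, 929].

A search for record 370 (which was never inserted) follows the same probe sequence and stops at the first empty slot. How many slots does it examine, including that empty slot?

Insert 611: h=6, slot 6 empty → index 6.
Insert 930: h=6, slot 6 occupied → index 7.
Insert 149: h=6, slots 6,7 occupied → index 8.
Insert 690: h=8, slot 8 occupied → index 9.
Insert 666: h=6, slots 6,7,8,9 occupied → index 10.
Insert 929: h=5, slot 5 empty → index 5.
Table: [∅, ∅, ∅, ∅, ∅, 929, 611, 930, 149, 690, 666]
Lookup 370: h=7, probe 7,8,9,10,0 → slot 0 empty, not found.

5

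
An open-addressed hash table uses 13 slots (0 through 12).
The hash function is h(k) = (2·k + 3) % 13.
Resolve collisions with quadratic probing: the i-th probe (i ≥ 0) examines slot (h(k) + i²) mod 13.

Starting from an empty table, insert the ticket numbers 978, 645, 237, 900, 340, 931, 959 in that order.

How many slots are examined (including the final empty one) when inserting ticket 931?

4

978: h=9 -> slot 9
645: h=6 -> slot 6
237: h=9, probe 9,10 -> slot 10
900: h=9, probe 9,10,0 -> slot 0
340: h=7 -> slot 7
931: h=6, probe 6,7,10,2 -> slot 2
959: h=10, probe 10,11 -> slot 11
Table: [900, ∅, 931, ∅, ∅, ∅, 645, 340, ∅, 978, 237, 959, ∅]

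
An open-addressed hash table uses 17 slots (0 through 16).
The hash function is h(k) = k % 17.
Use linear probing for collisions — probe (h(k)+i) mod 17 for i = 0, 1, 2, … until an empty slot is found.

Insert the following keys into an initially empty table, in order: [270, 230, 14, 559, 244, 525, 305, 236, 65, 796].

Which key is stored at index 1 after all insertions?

270: h=15 → slot 15
230: h=9 → slot 9
14: h=14 → slot 14
559: h=15, probe 15,16 → slot 16
244: h=6 → slot 6
525: h=15, probe 15,16,0 → slot 0
305: h=16, probe 16,0,1 → slot 1
236: h=15, probe 15,16,0,1,2 → slot 2
65: h=14, probe 14,15,16,0,1,2,3 → slot 3
796: h=14, probe 14,15,16,0,1,2,3,4 → slot 4
Table: [525, 305, 236, 65, 796, ∅, 244, ∅, ∅, 230, ∅, ∅, ∅, ∅, 14, 270, 559]

305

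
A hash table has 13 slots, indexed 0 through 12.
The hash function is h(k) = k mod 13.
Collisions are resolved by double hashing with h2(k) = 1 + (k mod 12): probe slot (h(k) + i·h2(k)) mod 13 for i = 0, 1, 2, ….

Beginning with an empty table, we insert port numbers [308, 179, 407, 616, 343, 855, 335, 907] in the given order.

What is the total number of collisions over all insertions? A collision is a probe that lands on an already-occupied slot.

308 hashes to 9; slot 9 is free → place at 9.
179 hashes to 10; slot 10 is free → place at 10.
407 hashes to 4; slot 4 is free → place at 4.
616 hashes to 5; slot 5 is free → place at 5.
343 hashes to 5, h2=8; 5 taken → place at 0.
855 hashes to 10, h2=4; 10 taken → place at 1.
335 hashes to 10, h2=12; 10,9 taken → place at 8.
907 hashes to 10, h2=8; 10,5,0,8 taken → place at 3.
Table: [343, 855, ., 907, 407, 616, ., ., 335, 308, 179, ., .]

8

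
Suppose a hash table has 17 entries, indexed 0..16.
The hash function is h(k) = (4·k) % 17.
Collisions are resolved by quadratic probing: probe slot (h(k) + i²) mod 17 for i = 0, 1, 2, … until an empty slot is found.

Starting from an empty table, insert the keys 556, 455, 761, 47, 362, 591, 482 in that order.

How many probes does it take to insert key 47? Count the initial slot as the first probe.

3

556 hashes to 14; slot 14 is free => place at 14.
455 hashes to 1; slot 1 is free => place at 1.
761 hashes to 1; 1 taken => place at 2.
47 hashes to 1; 1,2 taken => place at 5.
362 hashes to 3; slot 3 is free => place at 3.
591 hashes to 1; 1,2,5 taken => place at 10.
482 hashes to 7; slot 7 is free => place at 7.
Table: [—, 455, 761, 362, —, 47, —, 482, —, —, 591, —, —, —, 556, —, —]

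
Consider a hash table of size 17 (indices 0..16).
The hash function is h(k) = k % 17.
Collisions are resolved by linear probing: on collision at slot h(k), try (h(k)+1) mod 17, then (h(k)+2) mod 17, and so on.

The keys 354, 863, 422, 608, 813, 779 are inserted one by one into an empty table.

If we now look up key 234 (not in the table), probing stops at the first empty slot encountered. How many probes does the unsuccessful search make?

Insert 354: h=14, slot 14 empty => index 14.
Insert 863: h=13, slot 13 empty => index 13.
Insert 422: h=14, slot 14 occupied => index 15.
Insert 608: h=13, slots 13,14,15 occupied => index 16.
Insert 813: h=14, slots 14,15,16 occupied => index 0.
Insert 779: h=14, slots 14,15,16,0 occupied => index 1.
Table: [813, 779, ., ., ., ., ., ., ., ., ., ., ., 863, 354, 422, 608]
Lookup 234: h=13, probe 13,14,15,16,0,1,2 → slot 2 empty, not found.

7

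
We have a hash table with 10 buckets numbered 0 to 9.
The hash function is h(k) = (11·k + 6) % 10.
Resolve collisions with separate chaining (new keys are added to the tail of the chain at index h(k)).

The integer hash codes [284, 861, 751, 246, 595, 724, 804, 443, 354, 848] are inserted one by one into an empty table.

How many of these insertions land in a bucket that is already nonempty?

284 -> bucket 0
861 -> bucket 7
751 -> bucket 7 (collision)
246 -> bucket 2
595 -> bucket 1
724 -> bucket 0 (collision)
804 -> bucket 0 (collision)
443 -> bucket 9
354 -> bucket 0 (collision)
848 -> bucket 4
Final buckets:
0: 284 -> 724 -> 804 -> 354
1: 595
2: 246
3: .
4: 848
5: .
6: .
7: 861 -> 751
8: .
9: 443

4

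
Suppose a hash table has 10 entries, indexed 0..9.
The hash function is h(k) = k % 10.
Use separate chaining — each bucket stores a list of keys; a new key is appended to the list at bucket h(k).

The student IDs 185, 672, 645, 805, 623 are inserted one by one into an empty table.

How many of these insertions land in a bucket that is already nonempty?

185 -> bucket 5
672 -> bucket 2
645 -> bucket 5 (collision)
805 -> bucket 5 (collision)
623 -> bucket 3
Final buckets:
0: _
1: _
2: 672
3: 623
4: _
5: 185 -> 645 -> 805
6: _
7: _
8: _
9: _

2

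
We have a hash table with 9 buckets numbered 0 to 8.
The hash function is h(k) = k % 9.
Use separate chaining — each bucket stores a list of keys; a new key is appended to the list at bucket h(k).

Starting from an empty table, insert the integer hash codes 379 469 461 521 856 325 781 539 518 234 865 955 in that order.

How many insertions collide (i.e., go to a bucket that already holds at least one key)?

6

379 → bucket 1
469 → bucket 1 (collision)
461 → bucket 2
521 → bucket 8
856 → bucket 1 (collision)
325 → bucket 1 (collision)
781 → bucket 7
539 → bucket 8 (collision)
518 → bucket 5
234 → bucket 0
865 → bucket 1 (collision)
955 → bucket 1 (collision)
Final buckets:
0: 234
1: 379 -> 469 -> 856 -> 325 -> 865 -> 955
2: 461
3: .
4: .
5: 518
6: .
7: 781
8: 521 -> 539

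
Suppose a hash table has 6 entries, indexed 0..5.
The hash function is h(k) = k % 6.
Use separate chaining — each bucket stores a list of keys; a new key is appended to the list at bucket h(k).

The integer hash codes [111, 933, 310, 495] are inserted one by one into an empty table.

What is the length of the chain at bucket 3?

111 → bucket 3
933 → bucket 3 (collision)
310 → bucket 4
495 → bucket 3 (collision)
Final buckets:
0: ∅
1: ∅
2: ∅
3: 111 -> 933 -> 495
4: 310
5: ∅

3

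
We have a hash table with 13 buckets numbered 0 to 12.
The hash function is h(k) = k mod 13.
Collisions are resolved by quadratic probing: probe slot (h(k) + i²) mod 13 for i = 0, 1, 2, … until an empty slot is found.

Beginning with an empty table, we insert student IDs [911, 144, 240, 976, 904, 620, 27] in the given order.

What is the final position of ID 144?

2

911: h=1 -> slot 1
144: h=1, probe 1,2 -> slot 2
240: h=6 -> slot 6
976: h=1, probe 1,2,5 -> slot 5
904: h=7 -> slot 7
620: h=9 -> slot 9
27: h=1, probe 1,2,5,10 -> slot 10
Table: [_, 911, 144, _, _, 976, 240, 904, _, 620, 27, _, _]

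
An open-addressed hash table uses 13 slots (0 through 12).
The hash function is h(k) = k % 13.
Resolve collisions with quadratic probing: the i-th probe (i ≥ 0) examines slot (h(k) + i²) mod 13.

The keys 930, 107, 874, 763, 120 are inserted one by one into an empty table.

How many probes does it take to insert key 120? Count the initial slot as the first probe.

4

930 hashes to 7; slot 7 is free -> place at 7.
107 hashes to 3; slot 3 is free -> place at 3.
874 hashes to 3; 3 taken -> place at 4.
763 hashes to 9; slot 9 is free -> place at 9.
120 hashes to 3; 3,4,7 taken -> place at 12.
Table: [-, -, -, 107, 874, -, -, 930, -, 763, -, -, 120]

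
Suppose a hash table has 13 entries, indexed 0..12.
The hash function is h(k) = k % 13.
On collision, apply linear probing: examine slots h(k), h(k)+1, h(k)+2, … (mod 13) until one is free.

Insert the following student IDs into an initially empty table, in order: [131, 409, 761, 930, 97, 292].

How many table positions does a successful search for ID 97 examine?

131: h=1 => slot 1
409: h=6 => slot 6
761: h=7 => slot 7
930: h=7, probe 7,8 => slot 8
97: h=6, probe 6,7,8,9 => slot 9
292: h=6, probe 6,7,8,9,10 => slot 10
Table: [_, 131, _, _, _, _, 409, 761, 930, 97, 292, _, _]
Lookup 97: h=6, probe 6,7,8,9 → found at 9.

4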